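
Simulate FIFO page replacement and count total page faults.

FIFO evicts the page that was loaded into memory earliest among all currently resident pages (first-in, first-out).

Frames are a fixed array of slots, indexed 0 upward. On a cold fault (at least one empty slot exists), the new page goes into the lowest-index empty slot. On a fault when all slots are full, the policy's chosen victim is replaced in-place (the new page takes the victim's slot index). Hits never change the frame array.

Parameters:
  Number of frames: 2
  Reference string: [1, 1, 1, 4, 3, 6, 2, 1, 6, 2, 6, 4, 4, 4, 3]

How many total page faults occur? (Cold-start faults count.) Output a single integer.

Answer: 10

Derivation:
Step 0: ref 1 → FAULT, frames=[1,-]
Step 1: ref 1 → HIT, frames=[1,-]
Step 2: ref 1 → HIT, frames=[1,-]
Step 3: ref 4 → FAULT, frames=[1,4]
Step 4: ref 3 → FAULT (evict 1), frames=[3,4]
Step 5: ref 6 → FAULT (evict 4), frames=[3,6]
Step 6: ref 2 → FAULT (evict 3), frames=[2,6]
Step 7: ref 1 → FAULT (evict 6), frames=[2,1]
Step 8: ref 6 → FAULT (evict 2), frames=[6,1]
Step 9: ref 2 → FAULT (evict 1), frames=[6,2]
Step 10: ref 6 → HIT, frames=[6,2]
Step 11: ref 4 → FAULT (evict 6), frames=[4,2]
Step 12: ref 4 → HIT, frames=[4,2]
Step 13: ref 4 → HIT, frames=[4,2]
Step 14: ref 3 → FAULT (evict 2), frames=[4,3]
Total faults: 10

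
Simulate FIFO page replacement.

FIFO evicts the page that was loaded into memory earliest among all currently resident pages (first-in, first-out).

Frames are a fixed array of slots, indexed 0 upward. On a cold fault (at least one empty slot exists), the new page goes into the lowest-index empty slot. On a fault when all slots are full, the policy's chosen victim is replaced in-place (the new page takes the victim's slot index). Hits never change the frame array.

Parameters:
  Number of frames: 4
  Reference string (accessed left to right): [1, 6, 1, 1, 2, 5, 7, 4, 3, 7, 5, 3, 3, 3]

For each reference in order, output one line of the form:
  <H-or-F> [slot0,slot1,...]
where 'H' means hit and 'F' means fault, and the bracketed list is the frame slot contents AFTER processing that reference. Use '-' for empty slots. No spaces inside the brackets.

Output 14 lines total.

F [1,-,-,-]
F [1,6,-,-]
H [1,6,-,-]
H [1,6,-,-]
F [1,6,2,-]
F [1,6,2,5]
F [7,6,2,5]
F [7,4,2,5]
F [7,4,3,5]
H [7,4,3,5]
H [7,4,3,5]
H [7,4,3,5]
H [7,4,3,5]
H [7,4,3,5]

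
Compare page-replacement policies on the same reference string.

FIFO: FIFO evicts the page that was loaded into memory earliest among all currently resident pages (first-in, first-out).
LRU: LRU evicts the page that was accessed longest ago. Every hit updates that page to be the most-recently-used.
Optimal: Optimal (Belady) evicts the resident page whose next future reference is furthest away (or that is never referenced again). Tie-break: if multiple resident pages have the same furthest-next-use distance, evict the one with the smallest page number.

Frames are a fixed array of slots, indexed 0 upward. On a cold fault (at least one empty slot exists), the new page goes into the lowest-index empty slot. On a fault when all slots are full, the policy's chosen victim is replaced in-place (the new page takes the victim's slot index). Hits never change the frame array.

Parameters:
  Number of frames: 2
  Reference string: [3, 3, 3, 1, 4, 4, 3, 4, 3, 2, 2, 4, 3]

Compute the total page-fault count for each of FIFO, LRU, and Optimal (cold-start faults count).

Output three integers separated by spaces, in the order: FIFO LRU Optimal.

--- FIFO ---
  step 0: ref 3 -> FAULT, frames=[3,-] (faults so far: 1)
  step 1: ref 3 -> HIT, frames=[3,-] (faults so far: 1)
  step 2: ref 3 -> HIT, frames=[3,-] (faults so far: 1)
  step 3: ref 1 -> FAULT, frames=[3,1] (faults so far: 2)
  step 4: ref 4 -> FAULT, evict 3, frames=[4,1] (faults so far: 3)
  step 5: ref 4 -> HIT, frames=[4,1] (faults so far: 3)
  step 6: ref 3 -> FAULT, evict 1, frames=[4,3] (faults so far: 4)
  step 7: ref 4 -> HIT, frames=[4,3] (faults so far: 4)
  step 8: ref 3 -> HIT, frames=[4,3] (faults so far: 4)
  step 9: ref 2 -> FAULT, evict 4, frames=[2,3] (faults so far: 5)
  step 10: ref 2 -> HIT, frames=[2,3] (faults so far: 5)
  step 11: ref 4 -> FAULT, evict 3, frames=[2,4] (faults so far: 6)
  step 12: ref 3 -> FAULT, evict 2, frames=[3,4] (faults so far: 7)
  FIFO total faults: 7
--- LRU ---
  step 0: ref 3 -> FAULT, frames=[3,-] (faults so far: 1)
  step 1: ref 3 -> HIT, frames=[3,-] (faults so far: 1)
  step 2: ref 3 -> HIT, frames=[3,-] (faults so far: 1)
  step 3: ref 1 -> FAULT, frames=[3,1] (faults so far: 2)
  step 4: ref 4 -> FAULT, evict 3, frames=[4,1] (faults so far: 3)
  step 5: ref 4 -> HIT, frames=[4,1] (faults so far: 3)
  step 6: ref 3 -> FAULT, evict 1, frames=[4,3] (faults so far: 4)
  step 7: ref 4 -> HIT, frames=[4,3] (faults so far: 4)
  step 8: ref 3 -> HIT, frames=[4,3] (faults so far: 4)
  step 9: ref 2 -> FAULT, evict 4, frames=[2,3] (faults so far: 5)
  step 10: ref 2 -> HIT, frames=[2,3] (faults so far: 5)
  step 11: ref 4 -> FAULT, evict 3, frames=[2,4] (faults so far: 6)
  step 12: ref 3 -> FAULT, evict 2, frames=[3,4] (faults so far: 7)
  LRU total faults: 7
--- Optimal ---
  step 0: ref 3 -> FAULT, frames=[3,-] (faults so far: 1)
  step 1: ref 3 -> HIT, frames=[3,-] (faults so far: 1)
  step 2: ref 3 -> HIT, frames=[3,-] (faults so far: 1)
  step 3: ref 1 -> FAULT, frames=[3,1] (faults so far: 2)
  step 4: ref 4 -> FAULT, evict 1, frames=[3,4] (faults so far: 3)
  step 5: ref 4 -> HIT, frames=[3,4] (faults so far: 3)
  step 6: ref 3 -> HIT, frames=[3,4] (faults so far: 3)
  step 7: ref 4 -> HIT, frames=[3,4] (faults so far: 3)
  step 8: ref 3 -> HIT, frames=[3,4] (faults so far: 3)
  step 9: ref 2 -> FAULT, evict 3, frames=[2,4] (faults so far: 4)
  step 10: ref 2 -> HIT, frames=[2,4] (faults so far: 4)
  step 11: ref 4 -> HIT, frames=[2,4] (faults so far: 4)
  step 12: ref 3 -> FAULT, evict 2, frames=[3,4] (faults so far: 5)
  Optimal total faults: 5

Answer: 7 7 5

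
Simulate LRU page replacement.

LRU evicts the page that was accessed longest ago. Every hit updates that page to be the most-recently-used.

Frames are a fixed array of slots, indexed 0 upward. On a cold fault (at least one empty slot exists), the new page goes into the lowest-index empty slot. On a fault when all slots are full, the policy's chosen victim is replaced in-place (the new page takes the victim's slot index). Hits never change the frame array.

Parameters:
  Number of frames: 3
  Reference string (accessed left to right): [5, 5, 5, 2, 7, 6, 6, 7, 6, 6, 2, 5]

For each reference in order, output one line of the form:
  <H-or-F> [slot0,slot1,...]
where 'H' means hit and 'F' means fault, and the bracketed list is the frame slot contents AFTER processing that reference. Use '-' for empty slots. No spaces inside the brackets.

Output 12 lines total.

F [5,-,-]
H [5,-,-]
H [5,-,-]
F [5,2,-]
F [5,2,7]
F [6,2,7]
H [6,2,7]
H [6,2,7]
H [6,2,7]
H [6,2,7]
H [6,2,7]
F [6,2,5]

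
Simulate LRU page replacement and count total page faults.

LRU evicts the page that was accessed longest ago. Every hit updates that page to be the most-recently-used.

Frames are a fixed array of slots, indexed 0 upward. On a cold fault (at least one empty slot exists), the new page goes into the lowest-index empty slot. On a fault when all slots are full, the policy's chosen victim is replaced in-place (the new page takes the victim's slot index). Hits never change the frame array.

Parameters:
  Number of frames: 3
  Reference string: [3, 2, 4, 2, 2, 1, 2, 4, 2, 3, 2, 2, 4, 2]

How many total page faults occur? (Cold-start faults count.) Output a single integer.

Step 0: ref 3 → FAULT, frames=[3,-,-]
Step 1: ref 2 → FAULT, frames=[3,2,-]
Step 2: ref 4 → FAULT, frames=[3,2,4]
Step 3: ref 2 → HIT, frames=[3,2,4]
Step 4: ref 2 → HIT, frames=[3,2,4]
Step 5: ref 1 → FAULT (evict 3), frames=[1,2,4]
Step 6: ref 2 → HIT, frames=[1,2,4]
Step 7: ref 4 → HIT, frames=[1,2,4]
Step 8: ref 2 → HIT, frames=[1,2,4]
Step 9: ref 3 → FAULT (evict 1), frames=[3,2,4]
Step 10: ref 2 → HIT, frames=[3,2,4]
Step 11: ref 2 → HIT, frames=[3,2,4]
Step 12: ref 4 → HIT, frames=[3,2,4]
Step 13: ref 2 → HIT, frames=[3,2,4]
Total faults: 5

Answer: 5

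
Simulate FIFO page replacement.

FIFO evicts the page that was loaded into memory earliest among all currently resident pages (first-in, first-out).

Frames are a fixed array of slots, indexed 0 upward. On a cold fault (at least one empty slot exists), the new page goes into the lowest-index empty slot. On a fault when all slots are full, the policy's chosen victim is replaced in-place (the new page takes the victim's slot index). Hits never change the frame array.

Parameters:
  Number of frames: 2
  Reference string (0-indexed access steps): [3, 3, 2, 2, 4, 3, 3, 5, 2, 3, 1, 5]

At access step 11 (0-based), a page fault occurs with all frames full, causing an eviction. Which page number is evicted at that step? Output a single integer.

Answer: 3

Derivation:
Step 0: ref 3 -> FAULT, frames=[3,-]
Step 1: ref 3 -> HIT, frames=[3,-]
Step 2: ref 2 -> FAULT, frames=[3,2]
Step 3: ref 2 -> HIT, frames=[3,2]
Step 4: ref 4 -> FAULT, evict 3, frames=[4,2]
Step 5: ref 3 -> FAULT, evict 2, frames=[4,3]
Step 6: ref 3 -> HIT, frames=[4,3]
Step 7: ref 5 -> FAULT, evict 4, frames=[5,3]
Step 8: ref 2 -> FAULT, evict 3, frames=[5,2]
Step 9: ref 3 -> FAULT, evict 5, frames=[3,2]
Step 10: ref 1 -> FAULT, evict 2, frames=[3,1]
Step 11: ref 5 -> FAULT, evict 3, frames=[5,1]
At step 11: evicted page 3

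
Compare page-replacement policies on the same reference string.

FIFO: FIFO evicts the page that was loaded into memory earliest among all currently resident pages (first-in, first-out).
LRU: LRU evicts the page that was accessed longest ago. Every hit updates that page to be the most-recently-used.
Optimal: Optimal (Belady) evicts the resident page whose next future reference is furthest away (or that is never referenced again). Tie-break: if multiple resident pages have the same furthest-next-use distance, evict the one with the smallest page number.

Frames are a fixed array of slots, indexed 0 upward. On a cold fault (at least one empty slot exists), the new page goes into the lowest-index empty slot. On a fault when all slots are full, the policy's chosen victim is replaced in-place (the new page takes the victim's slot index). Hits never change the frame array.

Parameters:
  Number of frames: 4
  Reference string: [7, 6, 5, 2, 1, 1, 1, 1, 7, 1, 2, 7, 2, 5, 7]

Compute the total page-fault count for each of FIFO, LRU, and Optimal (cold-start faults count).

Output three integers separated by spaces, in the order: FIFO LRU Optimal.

--- FIFO ---
  step 0: ref 7 -> FAULT, frames=[7,-,-,-] (faults so far: 1)
  step 1: ref 6 -> FAULT, frames=[7,6,-,-] (faults so far: 2)
  step 2: ref 5 -> FAULT, frames=[7,6,5,-] (faults so far: 3)
  step 3: ref 2 -> FAULT, frames=[7,6,5,2] (faults so far: 4)
  step 4: ref 1 -> FAULT, evict 7, frames=[1,6,5,2] (faults so far: 5)
  step 5: ref 1 -> HIT, frames=[1,6,5,2] (faults so far: 5)
  step 6: ref 1 -> HIT, frames=[1,6,5,2] (faults so far: 5)
  step 7: ref 1 -> HIT, frames=[1,6,5,2] (faults so far: 5)
  step 8: ref 7 -> FAULT, evict 6, frames=[1,7,5,2] (faults so far: 6)
  step 9: ref 1 -> HIT, frames=[1,7,5,2] (faults so far: 6)
  step 10: ref 2 -> HIT, frames=[1,7,5,2] (faults so far: 6)
  step 11: ref 7 -> HIT, frames=[1,7,5,2] (faults so far: 6)
  step 12: ref 2 -> HIT, frames=[1,7,5,2] (faults so far: 6)
  step 13: ref 5 -> HIT, frames=[1,7,5,2] (faults so far: 6)
  step 14: ref 7 -> HIT, frames=[1,7,5,2] (faults so far: 6)
  FIFO total faults: 6
--- LRU ---
  step 0: ref 7 -> FAULT, frames=[7,-,-,-] (faults so far: 1)
  step 1: ref 6 -> FAULT, frames=[7,6,-,-] (faults so far: 2)
  step 2: ref 5 -> FAULT, frames=[7,6,5,-] (faults so far: 3)
  step 3: ref 2 -> FAULT, frames=[7,6,5,2] (faults so far: 4)
  step 4: ref 1 -> FAULT, evict 7, frames=[1,6,5,2] (faults so far: 5)
  step 5: ref 1 -> HIT, frames=[1,6,5,2] (faults so far: 5)
  step 6: ref 1 -> HIT, frames=[1,6,5,2] (faults so far: 5)
  step 7: ref 1 -> HIT, frames=[1,6,5,2] (faults so far: 5)
  step 8: ref 7 -> FAULT, evict 6, frames=[1,7,5,2] (faults so far: 6)
  step 9: ref 1 -> HIT, frames=[1,7,5,2] (faults so far: 6)
  step 10: ref 2 -> HIT, frames=[1,7,5,2] (faults so far: 6)
  step 11: ref 7 -> HIT, frames=[1,7,5,2] (faults so far: 6)
  step 12: ref 2 -> HIT, frames=[1,7,5,2] (faults so far: 6)
  step 13: ref 5 -> HIT, frames=[1,7,5,2] (faults so far: 6)
  step 14: ref 7 -> HIT, frames=[1,7,5,2] (faults so far: 6)
  LRU total faults: 6
--- Optimal ---
  step 0: ref 7 -> FAULT, frames=[7,-,-,-] (faults so far: 1)
  step 1: ref 6 -> FAULT, frames=[7,6,-,-] (faults so far: 2)
  step 2: ref 5 -> FAULT, frames=[7,6,5,-] (faults so far: 3)
  step 3: ref 2 -> FAULT, frames=[7,6,5,2] (faults so far: 4)
  step 4: ref 1 -> FAULT, evict 6, frames=[7,1,5,2] (faults so far: 5)
  step 5: ref 1 -> HIT, frames=[7,1,5,2] (faults so far: 5)
  step 6: ref 1 -> HIT, frames=[7,1,5,2] (faults so far: 5)
  step 7: ref 1 -> HIT, frames=[7,1,5,2] (faults so far: 5)
  step 8: ref 7 -> HIT, frames=[7,1,5,2] (faults so far: 5)
  step 9: ref 1 -> HIT, frames=[7,1,5,2] (faults so far: 5)
  step 10: ref 2 -> HIT, frames=[7,1,5,2] (faults so far: 5)
  step 11: ref 7 -> HIT, frames=[7,1,5,2] (faults so far: 5)
  step 12: ref 2 -> HIT, frames=[7,1,5,2] (faults so far: 5)
  step 13: ref 5 -> HIT, frames=[7,1,5,2] (faults so far: 5)
  step 14: ref 7 -> HIT, frames=[7,1,5,2] (faults so far: 5)
  Optimal total faults: 5

Answer: 6 6 5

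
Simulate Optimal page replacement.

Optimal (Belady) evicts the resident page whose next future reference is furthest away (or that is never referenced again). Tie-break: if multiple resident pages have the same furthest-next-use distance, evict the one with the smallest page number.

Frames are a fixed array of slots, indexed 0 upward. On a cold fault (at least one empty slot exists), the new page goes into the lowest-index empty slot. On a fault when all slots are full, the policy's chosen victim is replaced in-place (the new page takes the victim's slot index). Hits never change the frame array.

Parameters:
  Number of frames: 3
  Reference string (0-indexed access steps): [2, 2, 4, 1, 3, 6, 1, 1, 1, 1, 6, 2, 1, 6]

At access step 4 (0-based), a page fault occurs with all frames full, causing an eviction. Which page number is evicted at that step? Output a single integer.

Step 0: ref 2 -> FAULT, frames=[2,-,-]
Step 1: ref 2 -> HIT, frames=[2,-,-]
Step 2: ref 4 -> FAULT, frames=[2,4,-]
Step 3: ref 1 -> FAULT, frames=[2,4,1]
Step 4: ref 3 -> FAULT, evict 4, frames=[2,3,1]
At step 4: evicted page 4

Answer: 4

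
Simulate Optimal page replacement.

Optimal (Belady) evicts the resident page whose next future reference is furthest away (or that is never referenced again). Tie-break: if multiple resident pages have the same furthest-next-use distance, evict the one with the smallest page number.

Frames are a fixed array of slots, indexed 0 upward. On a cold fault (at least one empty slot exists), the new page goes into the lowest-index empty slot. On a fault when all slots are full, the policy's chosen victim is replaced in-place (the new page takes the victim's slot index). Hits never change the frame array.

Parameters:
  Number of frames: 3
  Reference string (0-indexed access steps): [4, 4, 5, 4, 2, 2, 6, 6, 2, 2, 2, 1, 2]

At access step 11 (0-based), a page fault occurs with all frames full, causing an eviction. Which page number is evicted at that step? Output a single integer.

Step 0: ref 4 -> FAULT, frames=[4,-,-]
Step 1: ref 4 -> HIT, frames=[4,-,-]
Step 2: ref 5 -> FAULT, frames=[4,5,-]
Step 3: ref 4 -> HIT, frames=[4,5,-]
Step 4: ref 2 -> FAULT, frames=[4,5,2]
Step 5: ref 2 -> HIT, frames=[4,5,2]
Step 6: ref 6 -> FAULT, evict 4, frames=[6,5,2]
Step 7: ref 6 -> HIT, frames=[6,5,2]
Step 8: ref 2 -> HIT, frames=[6,5,2]
Step 9: ref 2 -> HIT, frames=[6,5,2]
Step 10: ref 2 -> HIT, frames=[6,5,2]
Step 11: ref 1 -> FAULT, evict 5, frames=[6,1,2]
At step 11: evicted page 5

Answer: 5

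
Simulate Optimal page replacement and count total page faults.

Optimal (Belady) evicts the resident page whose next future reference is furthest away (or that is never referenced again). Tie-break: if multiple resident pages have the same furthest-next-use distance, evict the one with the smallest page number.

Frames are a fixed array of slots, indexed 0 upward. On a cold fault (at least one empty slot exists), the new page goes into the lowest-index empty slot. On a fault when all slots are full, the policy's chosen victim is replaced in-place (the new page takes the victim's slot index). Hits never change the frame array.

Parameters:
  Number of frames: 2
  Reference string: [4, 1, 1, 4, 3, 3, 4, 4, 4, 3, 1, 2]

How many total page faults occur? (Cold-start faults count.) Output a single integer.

Step 0: ref 4 → FAULT, frames=[4,-]
Step 1: ref 1 → FAULT, frames=[4,1]
Step 2: ref 1 → HIT, frames=[4,1]
Step 3: ref 4 → HIT, frames=[4,1]
Step 4: ref 3 → FAULT (evict 1), frames=[4,3]
Step 5: ref 3 → HIT, frames=[4,3]
Step 6: ref 4 → HIT, frames=[4,3]
Step 7: ref 4 → HIT, frames=[4,3]
Step 8: ref 4 → HIT, frames=[4,3]
Step 9: ref 3 → HIT, frames=[4,3]
Step 10: ref 1 → FAULT (evict 3), frames=[4,1]
Step 11: ref 2 → FAULT (evict 1), frames=[4,2]
Total faults: 5

Answer: 5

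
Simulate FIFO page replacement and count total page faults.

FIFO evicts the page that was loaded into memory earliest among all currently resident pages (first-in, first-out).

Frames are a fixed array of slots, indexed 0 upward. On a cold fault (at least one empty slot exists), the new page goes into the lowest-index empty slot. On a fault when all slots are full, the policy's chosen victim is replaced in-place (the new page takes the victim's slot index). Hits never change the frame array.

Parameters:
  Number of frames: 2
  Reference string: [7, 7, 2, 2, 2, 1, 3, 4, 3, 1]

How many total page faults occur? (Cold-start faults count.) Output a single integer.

Answer: 6

Derivation:
Step 0: ref 7 → FAULT, frames=[7,-]
Step 1: ref 7 → HIT, frames=[7,-]
Step 2: ref 2 → FAULT, frames=[7,2]
Step 3: ref 2 → HIT, frames=[7,2]
Step 4: ref 2 → HIT, frames=[7,2]
Step 5: ref 1 → FAULT (evict 7), frames=[1,2]
Step 6: ref 3 → FAULT (evict 2), frames=[1,3]
Step 7: ref 4 → FAULT (evict 1), frames=[4,3]
Step 8: ref 3 → HIT, frames=[4,3]
Step 9: ref 1 → FAULT (evict 3), frames=[4,1]
Total faults: 6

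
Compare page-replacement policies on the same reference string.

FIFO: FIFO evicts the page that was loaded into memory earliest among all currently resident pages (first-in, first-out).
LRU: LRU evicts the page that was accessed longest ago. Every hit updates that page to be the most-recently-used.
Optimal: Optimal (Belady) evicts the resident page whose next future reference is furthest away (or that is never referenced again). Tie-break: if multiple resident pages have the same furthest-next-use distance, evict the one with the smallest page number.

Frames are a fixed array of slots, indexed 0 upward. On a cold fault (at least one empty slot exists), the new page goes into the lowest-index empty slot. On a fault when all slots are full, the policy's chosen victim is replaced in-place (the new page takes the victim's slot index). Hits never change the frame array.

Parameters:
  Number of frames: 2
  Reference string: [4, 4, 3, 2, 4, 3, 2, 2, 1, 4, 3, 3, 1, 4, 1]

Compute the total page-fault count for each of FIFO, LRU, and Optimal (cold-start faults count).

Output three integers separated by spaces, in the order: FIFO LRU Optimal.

Answer: 11 11 7

Derivation:
--- FIFO ---
  step 0: ref 4 -> FAULT, frames=[4,-] (faults so far: 1)
  step 1: ref 4 -> HIT, frames=[4,-] (faults so far: 1)
  step 2: ref 3 -> FAULT, frames=[4,3] (faults so far: 2)
  step 3: ref 2 -> FAULT, evict 4, frames=[2,3] (faults so far: 3)
  step 4: ref 4 -> FAULT, evict 3, frames=[2,4] (faults so far: 4)
  step 5: ref 3 -> FAULT, evict 2, frames=[3,4] (faults so far: 5)
  step 6: ref 2 -> FAULT, evict 4, frames=[3,2] (faults so far: 6)
  step 7: ref 2 -> HIT, frames=[3,2] (faults so far: 6)
  step 8: ref 1 -> FAULT, evict 3, frames=[1,2] (faults so far: 7)
  step 9: ref 4 -> FAULT, evict 2, frames=[1,4] (faults so far: 8)
  step 10: ref 3 -> FAULT, evict 1, frames=[3,4] (faults so far: 9)
  step 11: ref 3 -> HIT, frames=[3,4] (faults so far: 9)
  step 12: ref 1 -> FAULT, evict 4, frames=[3,1] (faults so far: 10)
  step 13: ref 4 -> FAULT, evict 3, frames=[4,1] (faults so far: 11)
  step 14: ref 1 -> HIT, frames=[4,1] (faults so far: 11)
  FIFO total faults: 11
--- LRU ---
  step 0: ref 4 -> FAULT, frames=[4,-] (faults so far: 1)
  step 1: ref 4 -> HIT, frames=[4,-] (faults so far: 1)
  step 2: ref 3 -> FAULT, frames=[4,3] (faults so far: 2)
  step 3: ref 2 -> FAULT, evict 4, frames=[2,3] (faults so far: 3)
  step 4: ref 4 -> FAULT, evict 3, frames=[2,4] (faults so far: 4)
  step 5: ref 3 -> FAULT, evict 2, frames=[3,4] (faults so far: 5)
  step 6: ref 2 -> FAULT, evict 4, frames=[3,2] (faults so far: 6)
  step 7: ref 2 -> HIT, frames=[3,2] (faults so far: 6)
  step 8: ref 1 -> FAULT, evict 3, frames=[1,2] (faults so far: 7)
  step 9: ref 4 -> FAULT, evict 2, frames=[1,4] (faults so far: 8)
  step 10: ref 3 -> FAULT, evict 1, frames=[3,4] (faults so far: 9)
  step 11: ref 3 -> HIT, frames=[3,4] (faults so far: 9)
  step 12: ref 1 -> FAULT, evict 4, frames=[3,1] (faults so far: 10)
  step 13: ref 4 -> FAULT, evict 3, frames=[4,1] (faults so far: 11)
  step 14: ref 1 -> HIT, frames=[4,1] (faults so far: 11)
  LRU total faults: 11
--- Optimal ---
  step 0: ref 4 -> FAULT, frames=[4,-] (faults so far: 1)
  step 1: ref 4 -> HIT, frames=[4,-] (faults so far: 1)
  step 2: ref 3 -> FAULT, frames=[4,3] (faults so far: 2)
  step 3: ref 2 -> FAULT, evict 3, frames=[4,2] (faults so far: 3)
  step 4: ref 4 -> HIT, frames=[4,2] (faults so far: 3)
  step 5: ref 3 -> FAULT, evict 4, frames=[3,2] (faults so far: 4)
  step 6: ref 2 -> HIT, frames=[3,2] (faults so far: 4)
  step 7: ref 2 -> HIT, frames=[3,2] (faults so far: 4)
  step 8: ref 1 -> FAULT, evict 2, frames=[3,1] (faults so far: 5)
  step 9: ref 4 -> FAULT, evict 1, frames=[3,4] (faults so far: 6)
  step 10: ref 3 -> HIT, frames=[3,4] (faults so far: 6)
  step 11: ref 3 -> HIT, frames=[3,4] (faults so far: 6)
  step 12: ref 1 -> FAULT, evict 3, frames=[1,4] (faults so far: 7)
  step 13: ref 4 -> HIT, frames=[1,4] (faults so far: 7)
  step 14: ref 1 -> HIT, frames=[1,4] (faults so far: 7)
  Optimal total faults: 7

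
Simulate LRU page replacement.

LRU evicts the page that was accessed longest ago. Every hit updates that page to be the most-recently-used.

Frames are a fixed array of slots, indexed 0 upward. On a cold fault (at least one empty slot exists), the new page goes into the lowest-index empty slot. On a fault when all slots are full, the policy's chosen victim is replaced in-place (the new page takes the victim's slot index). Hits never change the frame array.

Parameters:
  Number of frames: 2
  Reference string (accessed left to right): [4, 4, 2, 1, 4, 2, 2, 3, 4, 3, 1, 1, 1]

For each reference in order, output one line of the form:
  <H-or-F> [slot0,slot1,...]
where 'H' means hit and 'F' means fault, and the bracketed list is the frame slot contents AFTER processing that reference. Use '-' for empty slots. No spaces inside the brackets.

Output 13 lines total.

F [4,-]
H [4,-]
F [4,2]
F [1,2]
F [1,4]
F [2,4]
H [2,4]
F [2,3]
F [4,3]
H [4,3]
F [1,3]
H [1,3]
H [1,3]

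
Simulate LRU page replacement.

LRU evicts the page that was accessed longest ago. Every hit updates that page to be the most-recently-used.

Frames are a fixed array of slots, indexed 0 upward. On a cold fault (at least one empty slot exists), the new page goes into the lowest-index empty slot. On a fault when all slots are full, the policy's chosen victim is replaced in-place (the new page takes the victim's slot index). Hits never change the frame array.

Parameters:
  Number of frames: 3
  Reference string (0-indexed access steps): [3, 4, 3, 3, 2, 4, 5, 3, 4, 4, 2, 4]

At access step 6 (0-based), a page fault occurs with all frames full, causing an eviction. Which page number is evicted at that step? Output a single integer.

Step 0: ref 3 -> FAULT, frames=[3,-,-]
Step 1: ref 4 -> FAULT, frames=[3,4,-]
Step 2: ref 3 -> HIT, frames=[3,4,-]
Step 3: ref 3 -> HIT, frames=[3,4,-]
Step 4: ref 2 -> FAULT, frames=[3,4,2]
Step 5: ref 4 -> HIT, frames=[3,4,2]
Step 6: ref 5 -> FAULT, evict 3, frames=[5,4,2]
At step 6: evicted page 3

Answer: 3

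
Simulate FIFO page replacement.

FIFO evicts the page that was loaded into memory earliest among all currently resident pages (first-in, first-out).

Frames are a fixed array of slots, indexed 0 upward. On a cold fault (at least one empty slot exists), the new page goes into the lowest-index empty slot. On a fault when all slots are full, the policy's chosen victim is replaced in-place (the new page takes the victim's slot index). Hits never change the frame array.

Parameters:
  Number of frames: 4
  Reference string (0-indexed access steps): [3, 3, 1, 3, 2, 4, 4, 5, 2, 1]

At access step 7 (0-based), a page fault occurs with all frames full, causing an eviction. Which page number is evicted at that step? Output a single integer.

Answer: 3

Derivation:
Step 0: ref 3 -> FAULT, frames=[3,-,-,-]
Step 1: ref 3 -> HIT, frames=[3,-,-,-]
Step 2: ref 1 -> FAULT, frames=[3,1,-,-]
Step 3: ref 3 -> HIT, frames=[3,1,-,-]
Step 4: ref 2 -> FAULT, frames=[3,1,2,-]
Step 5: ref 4 -> FAULT, frames=[3,1,2,4]
Step 6: ref 4 -> HIT, frames=[3,1,2,4]
Step 7: ref 5 -> FAULT, evict 3, frames=[5,1,2,4]
At step 7: evicted page 3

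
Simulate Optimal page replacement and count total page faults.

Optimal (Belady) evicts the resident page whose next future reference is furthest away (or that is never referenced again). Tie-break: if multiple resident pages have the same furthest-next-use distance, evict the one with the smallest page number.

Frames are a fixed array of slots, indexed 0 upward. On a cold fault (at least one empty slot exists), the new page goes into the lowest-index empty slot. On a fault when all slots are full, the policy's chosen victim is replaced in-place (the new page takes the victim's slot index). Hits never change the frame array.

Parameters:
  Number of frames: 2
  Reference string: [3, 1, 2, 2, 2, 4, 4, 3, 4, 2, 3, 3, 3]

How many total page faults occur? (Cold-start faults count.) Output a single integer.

Step 0: ref 3 → FAULT, frames=[3,-]
Step 1: ref 1 → FAULT, frames=[3,1]
Step 2: ref 2 → FAULT (evict 1), frames=[3,2]
Step 3: ref 2 → HIT, frames=[3,2]
Step 4: ref 2 → HIT, frames=[3,2]
Step 5: ref 4 → FAULT (evict 2), frames=[3,4]
Step 6: ref 4 → HIT, frames=[3,4]
Step 7: ref 3 → HIT, frames=[3,4]
Step 8: ref 4 → HIT, frames=[3,4]
Step 9: ref 2 → FAULT (evict 4), frames=[3,2]
Step 10: ref 3 → HIT, frames=[3,2]
Step 11: ref 3 → HIT, frames=[3,2]
Step 12: ref 3 → HIT, frames=[3,2]
Total faults: 5

Answer: 5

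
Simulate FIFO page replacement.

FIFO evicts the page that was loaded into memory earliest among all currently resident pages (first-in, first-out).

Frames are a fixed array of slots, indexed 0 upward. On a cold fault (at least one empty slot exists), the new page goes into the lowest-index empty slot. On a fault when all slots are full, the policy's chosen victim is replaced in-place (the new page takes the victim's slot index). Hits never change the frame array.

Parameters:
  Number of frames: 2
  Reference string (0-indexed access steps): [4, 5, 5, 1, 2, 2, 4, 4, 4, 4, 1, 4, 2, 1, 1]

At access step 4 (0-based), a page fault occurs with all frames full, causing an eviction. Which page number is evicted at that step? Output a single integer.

Step 0: ref 4 -> FAULT, frames=[4,-]
Step 1: ref 5 -> FAULT, frames=[4,5]
Step 2: ref 5 -> HIT, frames=[4,5]
Step 3: ref 1 -> FAULT, evict 4, frames=[1,5]
Step 4: ref 2 -> FAULT, evict 5, frames=[1,2]
At step 4: evicted page 5

Answer: 5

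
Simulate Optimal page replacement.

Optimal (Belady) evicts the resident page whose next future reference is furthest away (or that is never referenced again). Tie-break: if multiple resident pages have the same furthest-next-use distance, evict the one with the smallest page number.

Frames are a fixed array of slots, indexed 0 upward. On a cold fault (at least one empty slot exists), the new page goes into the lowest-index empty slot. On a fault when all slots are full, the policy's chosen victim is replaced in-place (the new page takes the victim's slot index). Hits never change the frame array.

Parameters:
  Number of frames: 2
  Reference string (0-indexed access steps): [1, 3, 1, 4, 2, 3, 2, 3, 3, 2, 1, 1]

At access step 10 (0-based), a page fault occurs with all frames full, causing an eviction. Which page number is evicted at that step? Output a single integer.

Answer: 2

Derivation:
Step 0: ref 1 -> FAULT, frames=[1,-]
Step 1: ref 3 -> FAULT, frames=[1,3]
Step 2: ref 1 -> HIT, frames=[1,3]
Step 3: ref 4 -> FAULT, evict 1, frames=[4,3]
Step 4: ref 2 -> FAULT, evict 4, frames=[2,3]
Step 5: ref 3 -> HIT, frames=[2,3]
Step 6: ref 2 -> HIT, frames=[2,3]
Step 7: ref 3 -> HIT, frames=[2,3]
Step 8: ref 3 -> HIT, frames=[2,3]
Step 9: ref 2 -> HIT, frames=[2,3]
Step 10: ref 1 -> FAULT, evict 2, frames=[1,3]
At step 10: evicted page 2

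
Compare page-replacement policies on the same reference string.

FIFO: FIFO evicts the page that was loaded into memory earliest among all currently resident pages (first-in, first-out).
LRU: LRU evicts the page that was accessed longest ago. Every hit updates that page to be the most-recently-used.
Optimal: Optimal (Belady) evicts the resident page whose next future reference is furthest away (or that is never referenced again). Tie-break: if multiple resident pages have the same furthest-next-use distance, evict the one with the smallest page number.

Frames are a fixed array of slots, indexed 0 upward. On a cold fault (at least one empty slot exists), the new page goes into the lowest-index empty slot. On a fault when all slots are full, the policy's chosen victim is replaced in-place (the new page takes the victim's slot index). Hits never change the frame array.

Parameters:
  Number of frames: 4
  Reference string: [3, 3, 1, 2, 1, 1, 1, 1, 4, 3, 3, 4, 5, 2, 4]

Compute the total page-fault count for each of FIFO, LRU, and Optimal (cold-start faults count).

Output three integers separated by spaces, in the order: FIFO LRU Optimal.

Answer: 5 6 5

Derivation:
--- FIFO ---
  step 0: ref 3 -> FAULT, frames=[3,-,-,-] (faults so far: 1)
  step 1: ref 3 -> HIT, frames=[3,-,-,-] (faults so far: 1)
  step 2: ref 1 -> FAULT, frames=[3,1,-,-] (faults so far: 2)
  step 3: ref 2 -> FAULT, frames=[3,1,2,-] (faults so far: 3)
  step 4: ref 1 -> HIT, frames=[3,1,2,-] (faults so far: 3)
  step 5: ref 1 -> HIT, frames=[3,1,2,-] (faults so far: 3)
  step 6: ref 1 -> HIT, frames=[3,1,2,-] (faults so far: 3)
  step 7: ref 1 -> HIT, frames=[3,1,2,-] (faults so far: 3)
  step 8: ref 4 -> FAULT, frames=[3,1,2,4] (faults so far: 4)
  step 9: ref 3 -> HIT, frames=[3,1,2,4] (faults so far: 4)
  step 10: ref 3 -> HIT, frames=[3,1,2,4] (faults so far: 4)
  step 11: ref 4 -> HIT, frames=[3,1,2,4] (faults so far: 4)
  step 12: ref 5 -> FAULT, evict 3, frames=[5,1,2,4] (faults so far: 5)
  step 13: ref 2 -> HIT, frames=[5,1,2,4] (faults so far: 5)
  step 14: ref 4 -> HIT, frames=[5,1,2,4] (faults so far: 5)
  FIFO total faults: 5
--- LRU ---
  step 0: ref 3 -> FAULT, frames=[3,-,-,-] (faults so far: 1)
  step 1: ref 3 -> HIT, frames=[3,-,-,-] (faults so far: 1)
  step 2: ref 1 -> FAULT, frames=[3,1,-,-] (faults so far: 2)
  step 3: ref 2 -> FAULT, frames=[3,1,2,-] (faults so far: 3)
  step 4: ref 1 -> HIT, frames=[3,1,2,-] (faults so far: 3)
  step 5: ref 1 -> HIT, frames=[3,1,2,-] (faults so far: 3)
  step 6: ref 1 -> HIT, frames=[3,1,2,-] (faults so far: 3)
  step 7: ref 1 -> HIT, frames=[3,1,2,-] (faults so far: 3)
  step 8: ref 4 -> FAULT, frames=[3,1,2,4] (faults so far: 4)
  step 9: ref 3 -> HIT, frames=[3,1,2,4] (faults so far: 4)
  step 10: ref 3 -> HIT, frames=[3,1,2,4] (faults so far: 4)
  step 11: ref 4 -> HIT, frames=[3,1,2,4] (faults so far: 4)
  step 12: ref 5 -> FAULT, evict 2, frames=[3,1,5,4] (faults so far: 5)
  step 13: ref 2 -> FAULT, evict 1, frames=[3,2,5,4] (faults so far: 6)
  step 14: ref 4 -> HIT, frames=[3,2,5,4] (faults so far: 6)
  LRU total faults: 6
--- Optimal ---
  step 0: ref 3 -> FAULT, frames=[3,-,-,-] (faults so far: 1)
  step 1: ref 3 -> HIT, frames=[3,-,-,-] (faults so far: 1)
  step 2: ref 1 -> FAULT, frames=[3,1,-,-] (faults so far: 2)
  step 3: ref 2 -> FAULT, frames=[3,1,2,-] (faults so far: 3)
  step 4: ref 1 -> HIT, frames=[3,1,2,-] (faults so far: 3)
  step 5: ref 1 -> HIT, frames=[3,1,2,-] (faults so far: 3)
  step 6: ref 1 -> HIT, frames=[3,1,2,-] (faults so far: 3)
  step 7: ref 1 -> HIT, frames=[3,1,2,-] (faults so far: 3)
  step 8: ref 4 -> FAULT, frames=[3,1,2,4] (faults so far: 4)
  step 9: ref 3 -> HIT, frames=[3,1,2,4] (faults so far: 4)
  step 10: ref 3 -> HIT, frames=[3,1,2,4] (faults so far: 4)
  step 11: ref 4 -> HIT, frames=[3,1,2,4] (faults so far: 4)
  step 12: ref 5 -> FAULT, evict 1, frames=[3,5,2,4] (faults so far: 5)
  step 13: ref 2 -> HIT, frames=[3,5,2,4] (faults so far: 5)
  step 14: ref 4 -> HIT, frames=[3,5,2,4] (faults so far: 5)
  Optimal total faults: 5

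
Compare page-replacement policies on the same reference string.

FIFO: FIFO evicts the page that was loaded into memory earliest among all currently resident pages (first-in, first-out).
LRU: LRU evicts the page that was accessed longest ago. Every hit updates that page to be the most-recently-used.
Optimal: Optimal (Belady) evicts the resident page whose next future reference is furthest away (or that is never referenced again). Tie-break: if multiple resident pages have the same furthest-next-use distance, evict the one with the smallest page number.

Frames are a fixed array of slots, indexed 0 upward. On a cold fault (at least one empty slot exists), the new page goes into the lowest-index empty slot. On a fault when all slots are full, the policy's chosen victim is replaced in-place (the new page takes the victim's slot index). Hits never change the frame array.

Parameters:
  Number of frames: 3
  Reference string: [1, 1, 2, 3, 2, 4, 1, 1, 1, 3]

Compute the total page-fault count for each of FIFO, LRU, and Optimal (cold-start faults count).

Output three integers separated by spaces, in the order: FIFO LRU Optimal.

--- FIFO ---
  step 0: ref 1 -> FAULT, frames=[1,-,-] (faults so far: 1)
  step 1: ref 1 -> HIT, frames=[1,-,-] (faults so far: 1)
  step 2: ref 2 -> FAULT, frames=[1,2,-] (faults so far: 2)
  step 3: ref 3 -> FAULT, frames=[1,2,3] (faults so far: 3)
  step 4: ref 2 -> HIT, frames=[1,2,3] (faults so far: 3)
  step 5: ref 4 -> FAULT, evict 1, frames=[4,2,3] (faults so far: 4)
  step 6: ref 1 -> FAULT, evict 2, frames=[4,1,3] (faults so far: 5)
  step 7: ref 1 -> HIT, frames=[4,1,3] (faults so far: 5)
  step 8: ref 1 -> HIT, frames=[4,1,3] (faults so far: 5)
  step 9: ref 3 -> HIT, frames=[4,1,3] (faults so far: 5)
  FIFO total faults: 5
--- LRU ---
  step 0: ref 1 -> FAULT, frames=[1,-,-] (faults so far: 1)
  step 1: ref 1 -> HIT, frames=[1,-,-] (faults so far: 1)
  step 2: ref 2 -> FAULT, frames=[1,2,-] (faults so far: 2)
  step 3: ref 3 -> FAULT, frames=[1,2,3] (faults so far: 3)
  step 4: ref 2 -> HIT, frames=[1,2,3] (faults so far: 3)
  step 5: ref 4 -> FAULT, evict 1, frames=[4,2,3] (faults so far: 4)
  step 6: ref 1 -> FAULT, evict 3, frames=[4,2,1] (faults so far: 5)
  step 7: ref 1 -> HIT, frames=[4,2,1] (faults so far: 5)
  step 8: ref 1 -> HIT, frames=[4,2,1] (faults so far: 5)
  step 9: ref 3 -> FAULT, evict 2, frames=[4,3,1] (faults so far: 6)
  LRU total faults: 6
--- Optimal ---
  step 0: ref 1 -> FAULT, frames=[1,-,-] (faults so far: 1)
  step 1: ref 1 -> HIT, frames=[1,-,-] (faults so far: 1)
  step 2: ref 2 -> FAULT, frames=[1,2,-] (faults so far: 2)
  step 3: ref 3 -> FAULT, frames=[1,2,3] (faults so far: 3)
  step 4: ref 2 -> HIT, frames=[1,2,3] (faults so far: 3)
  step 5: ref 4 -> FAULT, evict 2, frames=[1,4,3] (faults so far: 4)
  step 6: ref 1 -> HIT, frames=[1,4,3] (faults so far: 4)
  step 7: ref 1 -> HIT, frames=[1,4,3] (faults so far: 4)
  step 8: ref 1 -> HIT, frames=[1,4,3] (faults so far: 4)
  step 9: ref 3 -> HIT, frames=[1,4,3] (faults so far: 4)
  Optimal total faults: 4

Answer: 5 6 4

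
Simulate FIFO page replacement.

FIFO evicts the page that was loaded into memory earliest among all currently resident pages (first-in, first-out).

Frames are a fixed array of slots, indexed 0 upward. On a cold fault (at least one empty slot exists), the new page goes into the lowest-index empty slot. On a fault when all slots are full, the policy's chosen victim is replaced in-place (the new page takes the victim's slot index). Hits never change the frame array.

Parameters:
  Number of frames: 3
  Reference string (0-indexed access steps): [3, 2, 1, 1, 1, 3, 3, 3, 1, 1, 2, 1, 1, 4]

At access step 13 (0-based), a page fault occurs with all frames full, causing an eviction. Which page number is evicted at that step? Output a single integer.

Answer: 3

Derivation:
Step 0: ref 3 -> FAULT, frames=[3,-,-]
Step 1: ref 2 -> FAULT, frames=[3,2,-]
Step 2: ref 1 -> FAULT, frames=[3,2,1]
Step 3: ref 1 -> HIT, frames=[3,2,1]
Step 4: ref 1 -> HIT, frames=[3,2,1]
Step 5: ref 3 -> HIT, frames=[3,2,1]
Step 6: ref 3 -> HIT, frames=[3,2,1]
Step 7: ref 3 -> HIT, frames=[3,2,1]
Step 8: ref 1 -> HIT, frames=[3,2,1]
Step 9: ref 1 -> HIT, frames=[3,2,1]
Step 10: ref 2 -> HIT, frames=[3,2,1]
Step 11: ref 1 -> HIT, frames=[3,2,1]
Step 12: ref 1 -> HIT, frames=[3,2,1]
Step 13: ref 4 -> FAULT, evict 3, frames=[4,2,1]
At step 13: evicted page 3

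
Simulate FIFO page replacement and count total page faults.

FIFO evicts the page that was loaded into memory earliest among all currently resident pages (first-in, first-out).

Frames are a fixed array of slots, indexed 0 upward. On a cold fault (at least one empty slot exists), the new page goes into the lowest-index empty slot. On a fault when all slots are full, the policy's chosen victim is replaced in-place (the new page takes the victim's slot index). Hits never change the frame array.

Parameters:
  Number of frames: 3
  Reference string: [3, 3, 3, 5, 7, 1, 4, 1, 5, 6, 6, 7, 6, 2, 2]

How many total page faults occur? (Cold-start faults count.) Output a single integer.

Answer: 9

Derivation:
Step 0: ref 3 → FAULT, frames=[3,-,-]
Step 1: ref 3 → HIT, frames=[3,-,-]
Step 2: ref 3 → HIT, frames=[3,-,-]
Step 3: ref 5 → FAULT, frames=[3,5,-]
Step 4: ref 7 → FAULT, frames=[3,5,7]
Step 5: ref 1 → FAULT (evict 3), frames=[1,5,7]
Step 6: ref 4 → FAULT (evict 5), frames=[1,4,7]
Step 7: ref 1 → HIT, frames=[1,4,7]
Step 8: ref 5 → FAULT (evict 7), frames=[1,4,5]
Step 9: ref 6 → FAULT (evict 1), frames=[6,4,5]
Step 10: ref 6 → HIT, frames=[6,4,5]
Step 11: ref 7 → FAULT (evict 4), frames=[6,7,5]
Step 12: ref 6 → HIT, frames=[6,7,5]
Step 13: ref 2 → FAULT (evict 5), frames=[6,7,2]
Step 14: ref 2 → HIT, frames=[6,7,2]
Total faults: 9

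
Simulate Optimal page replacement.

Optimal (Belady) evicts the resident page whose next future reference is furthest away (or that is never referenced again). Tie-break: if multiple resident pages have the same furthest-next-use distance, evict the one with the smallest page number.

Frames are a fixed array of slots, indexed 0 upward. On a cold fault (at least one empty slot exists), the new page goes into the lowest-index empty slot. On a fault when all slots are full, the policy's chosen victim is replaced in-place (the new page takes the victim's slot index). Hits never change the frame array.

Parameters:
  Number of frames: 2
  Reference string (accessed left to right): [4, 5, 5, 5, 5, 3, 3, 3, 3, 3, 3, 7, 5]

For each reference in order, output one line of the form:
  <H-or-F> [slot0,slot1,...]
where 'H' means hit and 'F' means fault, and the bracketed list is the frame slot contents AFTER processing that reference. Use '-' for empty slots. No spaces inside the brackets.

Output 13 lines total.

F [4,-]
F [4,5]
H [4,5]
H [4,5]
H [4,5]
F [3,5]
H [3,5]
H [3,5]
H [3,5]
H [3,5]
H [3,5]
F [7,5]
H [7,5]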